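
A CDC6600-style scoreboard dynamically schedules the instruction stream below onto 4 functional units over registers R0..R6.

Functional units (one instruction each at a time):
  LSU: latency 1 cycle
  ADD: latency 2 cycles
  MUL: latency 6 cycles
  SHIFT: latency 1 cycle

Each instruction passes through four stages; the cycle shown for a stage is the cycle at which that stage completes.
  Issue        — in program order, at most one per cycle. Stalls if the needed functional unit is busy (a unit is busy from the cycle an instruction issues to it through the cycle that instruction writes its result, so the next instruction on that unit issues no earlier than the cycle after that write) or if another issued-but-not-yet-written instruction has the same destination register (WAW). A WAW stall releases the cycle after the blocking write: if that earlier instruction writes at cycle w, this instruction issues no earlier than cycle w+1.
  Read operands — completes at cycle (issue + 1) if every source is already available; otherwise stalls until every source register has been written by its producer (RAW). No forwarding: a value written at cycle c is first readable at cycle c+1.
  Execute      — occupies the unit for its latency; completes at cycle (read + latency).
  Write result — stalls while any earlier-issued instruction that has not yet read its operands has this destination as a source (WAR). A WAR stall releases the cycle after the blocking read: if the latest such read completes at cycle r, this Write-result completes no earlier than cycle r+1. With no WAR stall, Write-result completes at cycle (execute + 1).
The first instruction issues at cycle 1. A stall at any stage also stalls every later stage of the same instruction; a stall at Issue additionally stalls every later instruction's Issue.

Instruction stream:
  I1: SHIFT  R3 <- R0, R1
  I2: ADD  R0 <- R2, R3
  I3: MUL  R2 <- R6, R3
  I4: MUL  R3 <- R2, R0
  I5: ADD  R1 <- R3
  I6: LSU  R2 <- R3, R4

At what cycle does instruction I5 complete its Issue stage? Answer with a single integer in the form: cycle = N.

cycle = 14

I1: IS=1 RO=2 EX=3 WR=4
I2: IS=2 RO=5 EX=7 WR=8  [RAW R3: wait I1 write@4]
I3: IS=3 RO=5 EX=11 WR=12  [RAW R3: wait I1 write@4]
I4: IS=13 RO=14 EX=20 WR=21  [struct: MUL busy until I3 writes@12]
I5: IS=14 RO=22 EX=24 WR=25  [RAW R3: wait I4 write@21]
I6: IS=15 RO=22 EX=23 WR=24  [RAW R3: wait I4 write@21]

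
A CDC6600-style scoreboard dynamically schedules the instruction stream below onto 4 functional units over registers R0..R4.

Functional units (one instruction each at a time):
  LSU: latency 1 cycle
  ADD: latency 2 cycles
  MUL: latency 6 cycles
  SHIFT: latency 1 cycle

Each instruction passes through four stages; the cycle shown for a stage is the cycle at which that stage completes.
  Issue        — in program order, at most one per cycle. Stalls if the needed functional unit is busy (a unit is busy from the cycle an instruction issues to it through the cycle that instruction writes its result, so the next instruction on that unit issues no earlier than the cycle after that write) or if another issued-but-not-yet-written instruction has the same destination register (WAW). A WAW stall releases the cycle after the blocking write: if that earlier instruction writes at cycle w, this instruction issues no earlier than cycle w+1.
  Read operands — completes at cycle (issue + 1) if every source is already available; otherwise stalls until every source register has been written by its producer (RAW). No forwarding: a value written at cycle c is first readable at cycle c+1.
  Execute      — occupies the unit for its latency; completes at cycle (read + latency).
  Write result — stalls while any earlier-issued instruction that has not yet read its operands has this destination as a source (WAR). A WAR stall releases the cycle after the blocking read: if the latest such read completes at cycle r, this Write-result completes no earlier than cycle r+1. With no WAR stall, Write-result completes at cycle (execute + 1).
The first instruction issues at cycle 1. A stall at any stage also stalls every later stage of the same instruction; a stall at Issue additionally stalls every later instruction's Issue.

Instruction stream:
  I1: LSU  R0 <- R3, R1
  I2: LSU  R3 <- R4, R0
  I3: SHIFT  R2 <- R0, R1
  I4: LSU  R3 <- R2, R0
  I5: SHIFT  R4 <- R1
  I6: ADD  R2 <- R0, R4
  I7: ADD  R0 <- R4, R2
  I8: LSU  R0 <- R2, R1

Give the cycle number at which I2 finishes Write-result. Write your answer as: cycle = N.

1) issue 1, read 2, done 3, write 4
2) issue 5, read 6, done 7, write 8  <struct: LSU busy until I1 writes@4>
3) issue 6, read 7, done 8, write 9
4) issue 9, read 10, done 11, write 12  <struct: LSU busy until I2 writes@8>
5) issue 10, read 11, done 12, write 13
6) issue 11, read 14, done 16, write 17  <RAW R4: wait I5 write@13>
7) issue 18, read 19, done 21, write 22  <struct: ADD busy until I6 writes@17>
8) issue 23, read 24, done 25, write 26  <WAW R0: wait I7 write@22>

cycle = 8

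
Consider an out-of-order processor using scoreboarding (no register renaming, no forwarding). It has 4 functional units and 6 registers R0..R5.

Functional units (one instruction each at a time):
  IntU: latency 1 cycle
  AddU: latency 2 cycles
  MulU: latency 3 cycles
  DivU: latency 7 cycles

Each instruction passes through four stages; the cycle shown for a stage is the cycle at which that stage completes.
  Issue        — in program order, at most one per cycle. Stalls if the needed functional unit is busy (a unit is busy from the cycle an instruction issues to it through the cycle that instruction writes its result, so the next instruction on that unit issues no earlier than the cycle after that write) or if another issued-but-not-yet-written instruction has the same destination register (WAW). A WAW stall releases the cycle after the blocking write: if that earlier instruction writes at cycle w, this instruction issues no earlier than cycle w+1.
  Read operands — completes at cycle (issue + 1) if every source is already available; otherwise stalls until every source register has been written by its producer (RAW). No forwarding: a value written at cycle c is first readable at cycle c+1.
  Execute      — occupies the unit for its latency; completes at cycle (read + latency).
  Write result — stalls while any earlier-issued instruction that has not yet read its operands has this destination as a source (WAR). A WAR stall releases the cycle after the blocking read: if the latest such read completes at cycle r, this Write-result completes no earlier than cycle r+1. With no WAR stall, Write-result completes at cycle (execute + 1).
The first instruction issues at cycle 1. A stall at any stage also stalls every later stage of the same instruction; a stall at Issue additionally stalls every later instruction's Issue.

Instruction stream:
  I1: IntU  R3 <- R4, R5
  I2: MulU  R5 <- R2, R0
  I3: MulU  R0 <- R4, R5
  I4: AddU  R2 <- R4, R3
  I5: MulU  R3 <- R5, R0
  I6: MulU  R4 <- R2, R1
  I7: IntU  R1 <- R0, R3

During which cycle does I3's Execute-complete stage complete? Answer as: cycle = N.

cycle = 12

[1] I1 issues→IntU
[2] I1 reads · I2 issues→MulU
[3] I1 exec-done · I2 reads
[4] I1 writes R3
[6] I2 exec-done
[7] I2 writes R5
[8] I3 issues→MulU
[9] I3 reads · I4 issues→AddU
[10] I4 reads
[12] I3 exec-done · I4 exec-done
[13] I3 writes R0 · I4 writes R2
[14] I5 issues→MulU
[15] I5 reads
[18] I5 exec-done
[19] I5 writes R3
[20] I6 issues→MulU
[21] I6 reads · I7 issues→IntU
[22] I7 reads
[23] I7 exec-done
[24] I6 exec-done · I7 writes R1
[25] I6 writes R4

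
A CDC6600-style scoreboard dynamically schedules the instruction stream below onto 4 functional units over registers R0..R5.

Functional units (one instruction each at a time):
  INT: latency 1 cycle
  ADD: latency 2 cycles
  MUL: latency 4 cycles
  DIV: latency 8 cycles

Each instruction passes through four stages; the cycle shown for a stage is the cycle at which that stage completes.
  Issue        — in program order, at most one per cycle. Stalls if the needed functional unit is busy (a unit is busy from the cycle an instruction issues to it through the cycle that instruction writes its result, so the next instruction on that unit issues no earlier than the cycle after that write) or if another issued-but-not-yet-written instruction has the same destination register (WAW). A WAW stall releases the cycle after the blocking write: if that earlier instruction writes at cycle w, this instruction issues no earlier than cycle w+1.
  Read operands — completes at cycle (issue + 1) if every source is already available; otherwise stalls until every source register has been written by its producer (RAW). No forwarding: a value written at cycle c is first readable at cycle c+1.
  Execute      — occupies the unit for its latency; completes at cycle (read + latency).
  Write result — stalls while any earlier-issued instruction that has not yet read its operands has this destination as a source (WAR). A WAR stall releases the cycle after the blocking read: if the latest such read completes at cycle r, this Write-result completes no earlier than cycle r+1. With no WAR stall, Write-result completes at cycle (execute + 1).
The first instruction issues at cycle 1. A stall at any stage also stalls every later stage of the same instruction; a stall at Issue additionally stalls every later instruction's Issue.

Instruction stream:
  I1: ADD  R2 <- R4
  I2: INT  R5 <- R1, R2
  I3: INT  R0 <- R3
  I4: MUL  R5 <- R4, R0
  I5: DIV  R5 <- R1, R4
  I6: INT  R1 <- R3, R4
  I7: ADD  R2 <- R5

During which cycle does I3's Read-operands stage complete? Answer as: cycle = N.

1) issue 1, read 2, done 4, write 5
2) issue 2, read 6, done 7, write 8  <RAW R2: wait I1 write@5>
3) issue 9, read 10, done 11, write 12  <struct: INT busy until I2 writes@8>
4) issue 10, read 13, done 17, write 18  <RAW R0: wait I3 write@12>
5) issue 19, read 20, done 28, write 29  <WAW R5: wait I4 write@18>
6) issue 20, read 21, done 22, write 23
7) issue 21, read 30, done 32, write 33  <RAW R5: wait I5 write@29>

cycle = 10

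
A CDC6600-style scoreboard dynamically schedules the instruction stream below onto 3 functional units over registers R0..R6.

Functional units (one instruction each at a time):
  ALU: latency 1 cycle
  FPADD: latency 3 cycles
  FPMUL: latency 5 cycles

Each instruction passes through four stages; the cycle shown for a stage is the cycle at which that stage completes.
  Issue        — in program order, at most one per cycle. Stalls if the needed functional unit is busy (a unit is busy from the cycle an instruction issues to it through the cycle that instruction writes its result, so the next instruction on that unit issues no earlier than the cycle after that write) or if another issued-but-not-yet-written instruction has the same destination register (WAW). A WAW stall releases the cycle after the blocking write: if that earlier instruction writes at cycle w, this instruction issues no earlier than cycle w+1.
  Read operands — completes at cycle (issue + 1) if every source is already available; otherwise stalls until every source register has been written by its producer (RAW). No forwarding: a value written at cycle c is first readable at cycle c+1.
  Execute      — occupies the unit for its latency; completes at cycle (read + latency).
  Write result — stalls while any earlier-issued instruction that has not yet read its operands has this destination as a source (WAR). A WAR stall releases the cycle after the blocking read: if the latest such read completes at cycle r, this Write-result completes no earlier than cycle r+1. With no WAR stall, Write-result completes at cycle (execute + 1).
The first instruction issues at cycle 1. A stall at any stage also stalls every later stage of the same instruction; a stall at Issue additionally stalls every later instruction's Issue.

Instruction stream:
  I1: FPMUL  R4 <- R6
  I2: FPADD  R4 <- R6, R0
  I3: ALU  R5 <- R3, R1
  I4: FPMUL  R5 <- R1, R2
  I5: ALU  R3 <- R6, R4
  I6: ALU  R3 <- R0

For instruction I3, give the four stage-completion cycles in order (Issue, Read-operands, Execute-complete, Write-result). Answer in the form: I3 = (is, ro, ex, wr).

I3 = (10, 11, 12, 13)

t=1  I1 issues→FPMUL
t=2  I1 reads
t=7  I1 exec-done
t=8  I1 writes R4
t=9  I2 issues→FPADD
t=10  I2 reads; I3 issues→ALU
t=11  I3 reads
t=12  I3 exec-done
t=13  I2 exec-done; I3 writes R5
t=14  I2 writes R4; I4 issues→FPMUL
t=15  I4 reads; I5 issues→ALU
t=16  I5 reads
t=17  I5 exec-done
t=18  I5 writes R3
t=19  I6 issues→ALU
t=20  I4 exec-done; I6 reads
t=21  I4 writes R5; I6 exec-done
t=22  I6 writes R3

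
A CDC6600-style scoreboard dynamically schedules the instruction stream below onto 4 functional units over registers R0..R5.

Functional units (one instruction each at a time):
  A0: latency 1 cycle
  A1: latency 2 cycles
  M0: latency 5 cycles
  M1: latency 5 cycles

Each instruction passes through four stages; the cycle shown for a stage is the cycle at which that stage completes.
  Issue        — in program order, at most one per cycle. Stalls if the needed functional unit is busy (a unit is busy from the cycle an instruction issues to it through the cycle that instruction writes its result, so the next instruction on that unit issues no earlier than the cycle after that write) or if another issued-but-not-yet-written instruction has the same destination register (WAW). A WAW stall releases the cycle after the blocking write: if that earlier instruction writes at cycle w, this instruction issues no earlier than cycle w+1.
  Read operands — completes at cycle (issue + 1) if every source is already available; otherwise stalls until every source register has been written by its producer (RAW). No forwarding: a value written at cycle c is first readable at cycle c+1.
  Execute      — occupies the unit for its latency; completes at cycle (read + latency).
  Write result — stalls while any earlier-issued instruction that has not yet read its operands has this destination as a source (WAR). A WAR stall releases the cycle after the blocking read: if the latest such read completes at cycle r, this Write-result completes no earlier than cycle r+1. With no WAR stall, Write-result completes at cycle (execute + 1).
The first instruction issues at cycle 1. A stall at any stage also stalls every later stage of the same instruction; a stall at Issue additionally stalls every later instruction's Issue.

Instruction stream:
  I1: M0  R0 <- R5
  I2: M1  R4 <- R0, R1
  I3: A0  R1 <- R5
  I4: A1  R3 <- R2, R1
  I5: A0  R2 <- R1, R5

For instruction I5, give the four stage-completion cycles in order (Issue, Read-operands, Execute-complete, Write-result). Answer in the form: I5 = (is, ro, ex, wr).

I5 = (11, 12, 13, 14)

c1: I1 issues→M0
c2: I1 reads; I2 issues→M1
c3: I3 issues→A0
c4: I3 reads; I4 issues→A1
c5: I3 exec-done
c7: I1 exec-done
c8: I1 writes R0
c9: I2 reads
c10: I3 writes R1
c11: I4 reads; I5 issues→A0
c12: I5 reads
c13: I4 exec-done; I5 exec-done
c14: I2 exec-done; I4 writes R3; I5 writes R2
c15: I2 writes R4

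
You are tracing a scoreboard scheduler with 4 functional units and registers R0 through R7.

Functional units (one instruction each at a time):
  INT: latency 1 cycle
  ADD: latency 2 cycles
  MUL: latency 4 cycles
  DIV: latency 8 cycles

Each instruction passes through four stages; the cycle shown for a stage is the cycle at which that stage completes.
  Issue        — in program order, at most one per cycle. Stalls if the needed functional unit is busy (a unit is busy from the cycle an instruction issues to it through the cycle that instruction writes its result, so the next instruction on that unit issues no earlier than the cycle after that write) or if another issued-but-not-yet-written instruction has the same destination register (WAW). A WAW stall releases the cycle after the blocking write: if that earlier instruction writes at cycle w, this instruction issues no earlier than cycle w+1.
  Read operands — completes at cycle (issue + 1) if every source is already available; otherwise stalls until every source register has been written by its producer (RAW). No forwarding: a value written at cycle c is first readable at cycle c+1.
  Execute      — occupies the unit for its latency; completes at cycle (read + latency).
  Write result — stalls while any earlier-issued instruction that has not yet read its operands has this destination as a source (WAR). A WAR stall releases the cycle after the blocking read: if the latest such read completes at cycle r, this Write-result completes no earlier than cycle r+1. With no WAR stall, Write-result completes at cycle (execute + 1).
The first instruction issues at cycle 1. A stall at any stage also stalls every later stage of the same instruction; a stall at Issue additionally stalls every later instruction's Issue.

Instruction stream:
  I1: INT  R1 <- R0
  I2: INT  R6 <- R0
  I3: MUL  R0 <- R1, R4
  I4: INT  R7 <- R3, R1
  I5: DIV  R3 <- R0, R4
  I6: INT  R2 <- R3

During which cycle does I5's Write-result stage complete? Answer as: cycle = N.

cycle = 22

I1 -> (1, 2, 3, 4)
I2 -> (5, 6, 7, 8)  // struct: INT busy until I1 writes@4
I3 -> (6, 7, 11, 12)
I4 -> (9, 10, 11, 12)  // struct: INT busy until I2 writes@8
I5 -> (10, 13, 21, 22)  // RAW R0: wait I3 write@12
I6 -> (13, 23, 24, 25)  // struct: INT busy until I4 writes@12, RAW R3: wait I5 write@22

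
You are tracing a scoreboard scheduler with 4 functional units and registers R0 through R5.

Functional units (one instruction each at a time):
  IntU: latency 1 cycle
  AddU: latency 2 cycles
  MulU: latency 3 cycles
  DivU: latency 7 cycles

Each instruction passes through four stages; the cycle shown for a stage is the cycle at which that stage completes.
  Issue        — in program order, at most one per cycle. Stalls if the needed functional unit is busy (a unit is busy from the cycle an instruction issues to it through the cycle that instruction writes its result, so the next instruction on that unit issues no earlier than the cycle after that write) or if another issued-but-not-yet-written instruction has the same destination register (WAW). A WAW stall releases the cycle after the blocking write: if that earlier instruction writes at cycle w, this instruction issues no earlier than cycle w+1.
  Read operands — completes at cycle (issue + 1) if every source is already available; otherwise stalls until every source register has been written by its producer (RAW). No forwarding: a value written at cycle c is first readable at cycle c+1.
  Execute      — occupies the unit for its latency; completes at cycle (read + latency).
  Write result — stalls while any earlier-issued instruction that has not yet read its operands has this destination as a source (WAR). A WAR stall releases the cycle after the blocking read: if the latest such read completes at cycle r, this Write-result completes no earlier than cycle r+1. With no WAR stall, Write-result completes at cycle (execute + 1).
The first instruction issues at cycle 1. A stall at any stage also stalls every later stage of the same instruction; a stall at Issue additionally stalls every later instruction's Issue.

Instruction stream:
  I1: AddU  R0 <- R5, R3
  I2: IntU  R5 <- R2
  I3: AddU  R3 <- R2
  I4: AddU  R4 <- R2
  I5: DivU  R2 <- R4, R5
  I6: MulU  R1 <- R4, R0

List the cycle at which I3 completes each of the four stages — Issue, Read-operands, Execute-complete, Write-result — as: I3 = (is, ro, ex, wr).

I1 -> (1, 2, 4, 5)
I2 -> (2, 3, 4, 5)
I3 -> (6, 7, 9, 10)  // struct: AddU busy until I1 writes@5
I4 -> (11, 12, 14, 15)  // struct: AddU busy until I3 writes@10
I5 -> (12, 16, 23, 24)  // RAW R4: wait I4 write@15
I6 -> (13, 16, 19, 20)  // RAW R4: wait I4 write@15

I3 = (6, 7, 9, 10)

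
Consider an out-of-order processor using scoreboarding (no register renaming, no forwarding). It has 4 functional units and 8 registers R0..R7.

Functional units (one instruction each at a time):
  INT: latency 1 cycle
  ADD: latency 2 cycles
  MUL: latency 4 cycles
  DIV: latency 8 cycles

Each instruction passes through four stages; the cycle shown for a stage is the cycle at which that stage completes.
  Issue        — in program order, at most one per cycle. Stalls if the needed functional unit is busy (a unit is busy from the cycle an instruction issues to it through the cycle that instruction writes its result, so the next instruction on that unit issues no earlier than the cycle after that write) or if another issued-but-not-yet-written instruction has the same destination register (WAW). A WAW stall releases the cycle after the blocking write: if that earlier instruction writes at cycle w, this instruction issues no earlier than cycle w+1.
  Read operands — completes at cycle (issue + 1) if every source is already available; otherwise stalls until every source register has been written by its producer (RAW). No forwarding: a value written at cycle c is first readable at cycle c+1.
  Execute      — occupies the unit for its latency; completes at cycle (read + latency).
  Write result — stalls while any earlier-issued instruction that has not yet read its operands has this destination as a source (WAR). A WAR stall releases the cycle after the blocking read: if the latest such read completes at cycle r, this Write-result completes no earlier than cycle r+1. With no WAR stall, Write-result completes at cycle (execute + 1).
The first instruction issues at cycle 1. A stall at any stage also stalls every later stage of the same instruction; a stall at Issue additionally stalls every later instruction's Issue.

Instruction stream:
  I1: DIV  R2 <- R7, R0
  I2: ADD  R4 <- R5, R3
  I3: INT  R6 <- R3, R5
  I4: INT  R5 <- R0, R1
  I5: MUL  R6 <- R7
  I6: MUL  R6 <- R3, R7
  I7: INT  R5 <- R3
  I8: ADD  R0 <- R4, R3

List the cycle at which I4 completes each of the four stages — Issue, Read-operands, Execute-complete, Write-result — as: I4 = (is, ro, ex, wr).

I4 = (7, 8, 9, 10)

  I1 | 1 | 2 | 10 | 11
  I2 | 2 | 3 | 5 | 6
  I3 | 3 | 4 | 5 | 6
  I4 | 7 | 8 | 9 | 10   struct: INT busy until I3 writes@6
  I5 | 8 | 9 | 13 | 14
  I6 | 15 | 16 | 20 | 21   struct: MUL busy until I5 writes@14
  I7 | 16 | 17 | 18 | 19
  I8 | 17 | 18 | 20 | 21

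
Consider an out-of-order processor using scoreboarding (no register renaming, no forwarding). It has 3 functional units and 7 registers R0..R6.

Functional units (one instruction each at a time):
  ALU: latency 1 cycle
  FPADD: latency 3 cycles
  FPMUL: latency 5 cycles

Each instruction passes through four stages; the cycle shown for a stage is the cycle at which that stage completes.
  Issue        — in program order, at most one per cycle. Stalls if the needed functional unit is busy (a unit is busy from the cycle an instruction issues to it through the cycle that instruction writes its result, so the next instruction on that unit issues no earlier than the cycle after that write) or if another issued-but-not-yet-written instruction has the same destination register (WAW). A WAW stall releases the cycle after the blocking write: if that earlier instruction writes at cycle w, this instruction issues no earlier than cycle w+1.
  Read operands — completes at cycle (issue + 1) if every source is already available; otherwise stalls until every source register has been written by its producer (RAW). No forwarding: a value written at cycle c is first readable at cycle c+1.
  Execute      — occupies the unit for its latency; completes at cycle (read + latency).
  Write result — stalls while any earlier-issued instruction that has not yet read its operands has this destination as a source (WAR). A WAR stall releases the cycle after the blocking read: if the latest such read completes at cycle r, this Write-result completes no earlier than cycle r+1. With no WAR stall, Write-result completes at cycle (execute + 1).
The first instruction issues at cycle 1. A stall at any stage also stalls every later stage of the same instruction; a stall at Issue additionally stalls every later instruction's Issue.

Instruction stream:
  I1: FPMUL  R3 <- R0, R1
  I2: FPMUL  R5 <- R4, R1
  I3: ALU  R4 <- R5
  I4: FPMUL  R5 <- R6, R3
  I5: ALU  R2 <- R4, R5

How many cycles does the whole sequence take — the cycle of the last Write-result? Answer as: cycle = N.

cycle = 27

1) issue 1, read 2, done 7, write 8
2) issue 9, read 10, done 15, write 16  <struct: FPMUL busy until I1 writes@8>
3) issue 10, read 17, done 18, write 19  <RAW R5: wait I2 write@16>
4) issue 17, read 18, done 23, write 24  <struct: FPMUL busy until I2 writes@16>
5) issue 20, read 25, done 26, write 27  <struct: ALU busy until I3 writes@19 / RAW R5: wait I4 write@24>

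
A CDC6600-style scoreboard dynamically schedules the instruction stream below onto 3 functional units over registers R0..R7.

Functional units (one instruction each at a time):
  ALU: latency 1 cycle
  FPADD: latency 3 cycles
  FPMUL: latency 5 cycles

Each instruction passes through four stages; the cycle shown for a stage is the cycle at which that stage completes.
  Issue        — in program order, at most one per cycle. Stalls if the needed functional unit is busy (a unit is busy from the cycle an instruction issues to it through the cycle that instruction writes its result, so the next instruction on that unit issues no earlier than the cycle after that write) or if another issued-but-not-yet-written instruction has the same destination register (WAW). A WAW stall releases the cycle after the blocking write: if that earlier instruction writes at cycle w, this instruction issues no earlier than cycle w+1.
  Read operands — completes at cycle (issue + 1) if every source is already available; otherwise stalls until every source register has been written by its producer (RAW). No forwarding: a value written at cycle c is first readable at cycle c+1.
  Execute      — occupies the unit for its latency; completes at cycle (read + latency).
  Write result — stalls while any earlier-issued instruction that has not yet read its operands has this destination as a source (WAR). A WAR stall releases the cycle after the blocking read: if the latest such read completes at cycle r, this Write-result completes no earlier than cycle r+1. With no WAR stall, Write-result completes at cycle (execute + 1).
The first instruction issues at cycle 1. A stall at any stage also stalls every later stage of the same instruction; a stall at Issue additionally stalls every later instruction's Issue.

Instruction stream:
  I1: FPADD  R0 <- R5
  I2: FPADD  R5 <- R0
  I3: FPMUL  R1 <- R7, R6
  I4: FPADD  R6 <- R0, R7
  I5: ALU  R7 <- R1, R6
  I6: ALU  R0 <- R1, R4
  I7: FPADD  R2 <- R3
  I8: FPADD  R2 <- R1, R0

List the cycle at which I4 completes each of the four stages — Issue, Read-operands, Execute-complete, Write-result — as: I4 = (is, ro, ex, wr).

I1 -> (1, 2, 5, 6)
I2 -> (7, 8, 11, 12)  // struct: FPADD busy until I1 writes@6
I3 -> (8, 9, 14, 15)
I4 -> (13, 14, 17, 18)  // struct: FPADD busy until I2 writes@12
I5 -> (14, 19, 20, 21)  // RAW R6: wait I4 write@18
I6 -> (22, 23, 24, 25)  // struct: ALU busy until I5 writes@21
I7 -> (23, 24, 27, 28)
I8 -> (29, 30, 33, 34)  // struct: FPADD busy until I7 writes@28

I4 = (13, 14, 17, 18)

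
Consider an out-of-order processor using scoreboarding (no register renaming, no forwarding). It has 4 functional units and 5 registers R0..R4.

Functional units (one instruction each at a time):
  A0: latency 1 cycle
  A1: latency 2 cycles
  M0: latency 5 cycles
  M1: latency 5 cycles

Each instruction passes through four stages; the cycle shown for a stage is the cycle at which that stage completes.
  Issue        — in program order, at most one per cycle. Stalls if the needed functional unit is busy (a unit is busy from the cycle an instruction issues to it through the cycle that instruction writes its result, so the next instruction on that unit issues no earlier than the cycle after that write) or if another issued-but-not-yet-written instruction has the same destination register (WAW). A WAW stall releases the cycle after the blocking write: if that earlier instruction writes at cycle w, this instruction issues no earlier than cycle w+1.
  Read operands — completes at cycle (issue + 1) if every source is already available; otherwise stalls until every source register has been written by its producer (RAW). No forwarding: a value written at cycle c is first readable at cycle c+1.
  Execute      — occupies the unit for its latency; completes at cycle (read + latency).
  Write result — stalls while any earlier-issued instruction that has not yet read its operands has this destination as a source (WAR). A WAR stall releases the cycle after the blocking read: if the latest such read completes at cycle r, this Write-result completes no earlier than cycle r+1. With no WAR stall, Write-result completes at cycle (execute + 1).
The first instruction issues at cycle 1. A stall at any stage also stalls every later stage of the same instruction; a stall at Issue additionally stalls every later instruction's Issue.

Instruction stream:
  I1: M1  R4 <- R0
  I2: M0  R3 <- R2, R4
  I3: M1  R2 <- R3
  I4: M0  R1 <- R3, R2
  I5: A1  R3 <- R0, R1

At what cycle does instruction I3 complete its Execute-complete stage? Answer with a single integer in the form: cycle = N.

cycle = 21

I1: IS=1 RO=2 EX=7 WR=8
I2: IS=2 RO=9 EX=14 WR=15  [RAW R4: wait I1 write@8]
I3: IS=9 RO=16 EX=21 WR=22  [struct: M1 busy until I1 writes@8; RAW R3: wait I2 write@15]
I4: IS=16 RO=23 EX=28 WR=29  [struct: M0 busy until I2 writes@15; RAW R2: wait I3 write@22]
I5: IS=17 RO=30 EX=32 WR=33  [RAW R1: wait I4 write@29]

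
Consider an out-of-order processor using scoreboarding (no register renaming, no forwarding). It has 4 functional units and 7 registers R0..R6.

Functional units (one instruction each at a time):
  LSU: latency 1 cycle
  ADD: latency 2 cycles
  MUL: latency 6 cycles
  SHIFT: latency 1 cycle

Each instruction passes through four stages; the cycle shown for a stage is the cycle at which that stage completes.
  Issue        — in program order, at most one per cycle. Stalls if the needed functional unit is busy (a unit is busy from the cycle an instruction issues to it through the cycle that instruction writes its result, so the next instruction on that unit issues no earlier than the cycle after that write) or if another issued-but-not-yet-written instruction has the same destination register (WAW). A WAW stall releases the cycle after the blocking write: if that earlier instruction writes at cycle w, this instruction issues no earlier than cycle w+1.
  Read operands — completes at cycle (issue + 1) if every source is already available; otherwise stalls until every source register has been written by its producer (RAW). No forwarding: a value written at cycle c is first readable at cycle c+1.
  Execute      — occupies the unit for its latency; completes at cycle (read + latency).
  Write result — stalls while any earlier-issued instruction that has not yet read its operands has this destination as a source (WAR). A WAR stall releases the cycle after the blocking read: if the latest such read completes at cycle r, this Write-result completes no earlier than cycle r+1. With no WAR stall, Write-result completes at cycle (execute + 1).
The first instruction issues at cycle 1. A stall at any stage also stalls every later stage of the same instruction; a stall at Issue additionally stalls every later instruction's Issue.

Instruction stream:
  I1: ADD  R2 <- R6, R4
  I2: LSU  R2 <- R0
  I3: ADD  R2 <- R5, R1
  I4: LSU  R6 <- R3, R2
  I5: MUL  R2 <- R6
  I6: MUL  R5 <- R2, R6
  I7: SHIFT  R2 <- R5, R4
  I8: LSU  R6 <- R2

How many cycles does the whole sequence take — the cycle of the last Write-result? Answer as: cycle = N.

cycle = 40

I1 -> (1, 2, 4, 5)
I2 -> (6, 7, 8, 9)  // WAW R2: wait I1 write@5
I3 -> (10, 11, 13, 14)  // WAW R2: wait I2 write@9
I4 -> (11, 15, 16, 17)  // RAW R2: wait I3 write@14
I5 -> (15, 18, 24, 25)  // WAW R2: wait I3 write@14, RAW R6: wait I4 write@17
I6 -> (26, 27, 33, 34)  // struct: MUL busy until I5 writes@25
I7 -> (27, 35, 36, 37)  // RAW R5: wait I6 write@34
I8 -> (28, 38, 39, 40)  // RAW R2: wait I7 write@37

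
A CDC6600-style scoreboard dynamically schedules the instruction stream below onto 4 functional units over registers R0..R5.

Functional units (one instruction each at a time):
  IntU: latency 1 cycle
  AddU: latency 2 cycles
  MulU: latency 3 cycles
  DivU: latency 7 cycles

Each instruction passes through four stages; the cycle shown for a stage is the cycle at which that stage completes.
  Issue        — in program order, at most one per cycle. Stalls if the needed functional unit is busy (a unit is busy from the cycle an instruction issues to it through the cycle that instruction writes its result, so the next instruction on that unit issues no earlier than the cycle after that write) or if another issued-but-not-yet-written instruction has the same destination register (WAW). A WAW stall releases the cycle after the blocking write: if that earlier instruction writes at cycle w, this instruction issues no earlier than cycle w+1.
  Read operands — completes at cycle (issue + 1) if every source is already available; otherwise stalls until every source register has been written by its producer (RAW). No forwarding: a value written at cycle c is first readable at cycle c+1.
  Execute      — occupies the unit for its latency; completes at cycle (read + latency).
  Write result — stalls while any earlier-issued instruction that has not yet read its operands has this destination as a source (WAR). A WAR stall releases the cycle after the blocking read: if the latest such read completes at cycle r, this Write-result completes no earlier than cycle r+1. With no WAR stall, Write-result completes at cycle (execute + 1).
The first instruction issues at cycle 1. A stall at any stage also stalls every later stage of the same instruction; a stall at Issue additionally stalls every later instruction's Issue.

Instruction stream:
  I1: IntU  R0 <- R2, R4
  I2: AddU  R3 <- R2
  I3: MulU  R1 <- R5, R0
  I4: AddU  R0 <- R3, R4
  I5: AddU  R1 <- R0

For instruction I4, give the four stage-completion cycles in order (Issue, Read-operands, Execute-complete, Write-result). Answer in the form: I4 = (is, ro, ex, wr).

I1  is:1  ro:2  ex:3  wr:4
I2  is:2  ro:3  ex:5  wr:6
I3  is:3  ro:5  ex:8  wr:9  — RAW R0: wait I1 write@4
I4  is:7  ro:8  ex:10  wr:11  — struct: AddU busy until I2 writes@6
I5  is:12  ro:13  ex:15  wr:16  — struct: AddU busy until I4 writes@11

I4 = (7, 8, 10, 11)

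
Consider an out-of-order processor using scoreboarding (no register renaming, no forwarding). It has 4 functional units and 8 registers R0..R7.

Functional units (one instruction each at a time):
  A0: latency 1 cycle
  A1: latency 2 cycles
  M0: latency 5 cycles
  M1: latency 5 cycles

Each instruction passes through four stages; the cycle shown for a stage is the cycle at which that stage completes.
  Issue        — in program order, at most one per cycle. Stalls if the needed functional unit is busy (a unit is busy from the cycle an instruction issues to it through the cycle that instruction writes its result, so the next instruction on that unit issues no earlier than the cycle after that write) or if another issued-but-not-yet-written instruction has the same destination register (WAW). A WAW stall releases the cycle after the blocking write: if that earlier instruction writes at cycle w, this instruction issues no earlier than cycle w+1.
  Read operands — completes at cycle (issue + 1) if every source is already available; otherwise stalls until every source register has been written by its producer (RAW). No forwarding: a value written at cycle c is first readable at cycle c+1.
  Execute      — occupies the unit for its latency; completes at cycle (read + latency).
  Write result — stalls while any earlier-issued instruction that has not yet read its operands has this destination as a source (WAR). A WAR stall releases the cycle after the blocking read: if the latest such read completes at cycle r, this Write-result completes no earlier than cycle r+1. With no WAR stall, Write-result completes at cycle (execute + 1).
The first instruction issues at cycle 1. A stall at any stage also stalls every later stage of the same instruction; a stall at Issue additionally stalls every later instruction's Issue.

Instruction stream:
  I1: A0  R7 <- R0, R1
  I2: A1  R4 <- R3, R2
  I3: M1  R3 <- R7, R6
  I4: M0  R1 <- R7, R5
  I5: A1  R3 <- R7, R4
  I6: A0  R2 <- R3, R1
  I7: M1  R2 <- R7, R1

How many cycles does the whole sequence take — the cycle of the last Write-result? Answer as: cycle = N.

cycle = 27

[1] I1 dispatched to A0
[2] I1 operands ready | I2 dispatched to A1
[3] I1 complete | I2 operands ready | I3 dispatched to M1
[4] R7←I1 | I4 dispatched to M0
[5] I2 complete | I3 operands ready | I4 operands ready
[6] R4←I2
[10] I3 complete | I4 complete
[11] R3←I3 | R1←I4
[12] I5 dispatched to A1
[13] I5 operands ready | I6 dispatched to A0
[15] I5 complete
[16] R3←I5
[17] I6 operands ready
[18] I6 complete
[19] R2←I6
[20] I7 dispatched to M1
[21] I7 operands ready
[26] I7 complete
[27] R2←I7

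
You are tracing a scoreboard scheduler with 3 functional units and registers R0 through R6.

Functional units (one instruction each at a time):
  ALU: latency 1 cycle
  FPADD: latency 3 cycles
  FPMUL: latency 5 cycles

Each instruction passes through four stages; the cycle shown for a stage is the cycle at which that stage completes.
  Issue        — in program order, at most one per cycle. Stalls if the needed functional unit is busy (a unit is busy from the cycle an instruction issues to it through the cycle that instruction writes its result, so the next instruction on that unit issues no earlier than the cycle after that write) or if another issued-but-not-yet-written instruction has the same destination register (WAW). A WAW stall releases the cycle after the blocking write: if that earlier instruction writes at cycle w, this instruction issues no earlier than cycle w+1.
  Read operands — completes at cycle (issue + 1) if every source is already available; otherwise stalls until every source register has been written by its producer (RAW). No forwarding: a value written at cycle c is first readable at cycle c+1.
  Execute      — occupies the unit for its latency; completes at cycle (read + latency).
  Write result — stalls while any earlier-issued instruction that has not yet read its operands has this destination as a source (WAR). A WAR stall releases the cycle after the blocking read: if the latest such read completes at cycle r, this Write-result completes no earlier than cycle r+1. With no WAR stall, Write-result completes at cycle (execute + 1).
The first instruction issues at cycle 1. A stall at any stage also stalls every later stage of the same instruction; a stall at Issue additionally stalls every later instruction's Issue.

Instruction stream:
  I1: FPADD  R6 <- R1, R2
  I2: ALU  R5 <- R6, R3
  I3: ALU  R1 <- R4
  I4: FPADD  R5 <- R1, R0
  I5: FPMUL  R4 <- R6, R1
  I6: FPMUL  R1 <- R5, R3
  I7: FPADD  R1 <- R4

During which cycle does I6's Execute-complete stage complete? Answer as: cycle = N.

cycle = 27

[I1] 1/2/5/6
[I2] 2/7/8/9  (RAW R6: wait I1 write@6)
[I3] 10/11/12/13  (struct: ALU busy until I2 writes@9)
[I4] 11/14/17/18  (RAW R1: wait I3 write@13)
[I5] 12/14/19/20  (RAW R1: wait I3 write@13)
[I6] 21/22/27/28  (struct: FPMUL busy until I5 writes@20)
[I7] 29/30/33/34  (WAW R1: wait I6 write@28)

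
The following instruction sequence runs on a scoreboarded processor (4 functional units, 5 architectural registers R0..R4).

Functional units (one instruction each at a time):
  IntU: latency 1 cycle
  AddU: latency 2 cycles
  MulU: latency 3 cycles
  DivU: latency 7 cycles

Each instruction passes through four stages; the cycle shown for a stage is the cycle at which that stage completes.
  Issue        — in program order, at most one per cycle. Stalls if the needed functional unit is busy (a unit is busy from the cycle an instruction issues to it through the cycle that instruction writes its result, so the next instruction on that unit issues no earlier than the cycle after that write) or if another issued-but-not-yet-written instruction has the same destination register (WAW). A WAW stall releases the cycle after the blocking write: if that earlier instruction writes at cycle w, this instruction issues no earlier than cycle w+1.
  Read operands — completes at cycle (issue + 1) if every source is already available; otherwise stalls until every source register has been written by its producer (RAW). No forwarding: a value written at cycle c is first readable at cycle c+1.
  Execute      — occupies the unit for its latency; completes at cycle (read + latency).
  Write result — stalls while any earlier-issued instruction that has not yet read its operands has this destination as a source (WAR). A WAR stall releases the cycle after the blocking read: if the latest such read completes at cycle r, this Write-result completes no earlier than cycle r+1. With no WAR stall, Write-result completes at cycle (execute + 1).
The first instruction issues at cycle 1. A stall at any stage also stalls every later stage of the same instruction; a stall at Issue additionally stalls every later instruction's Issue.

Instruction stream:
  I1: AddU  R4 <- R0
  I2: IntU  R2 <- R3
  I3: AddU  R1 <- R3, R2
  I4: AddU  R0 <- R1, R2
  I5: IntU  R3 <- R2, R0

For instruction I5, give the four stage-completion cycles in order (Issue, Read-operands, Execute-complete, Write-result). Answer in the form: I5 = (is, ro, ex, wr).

I5 = (12, 16, 17, 18)

c1: I1 issues→AddU
c2: I1 reads; I2 issues→IntU
c3: I2 reads
c4: I1 exec-done; I2 exec-done
c5: I1 writes R4; I2 writes R2
c6: I3 issues→AddU
c7: I3 reads
c9: I3 exec-done
c10: I3 writes R1
c11: I4 issues→AddU
c12: I4 reads; I5 issues→IntU
c14: I4 exec-done
c15: I4 writes R0
c16: I5 reads
c17: I5 exec-done
c18: I5 writes R3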